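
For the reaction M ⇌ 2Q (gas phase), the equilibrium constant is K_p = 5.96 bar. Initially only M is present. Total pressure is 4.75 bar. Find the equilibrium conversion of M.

X = 0.489

Basis: 1 mol M initially; let X = conversion of M. Extent ξ = X.
Moles: n_M = 1 − X; n_Q = 2X.
Total moles n_T = 1 + X.
With p_i = (n_i/n_T)P, K_p = p_Q^2 / (p_M).
This yields a degree-2 equation in X; solving on (0,1), X = 0.489.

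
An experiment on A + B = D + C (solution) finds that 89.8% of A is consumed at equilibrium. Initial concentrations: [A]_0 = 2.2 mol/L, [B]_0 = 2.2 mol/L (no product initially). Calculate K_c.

Let X = conversion of A.
Concentrations: [A] = 2.2 − 2.2X; [B] = 2.2 − 2.2X; [D] = 2.2X; [C] = 2.2X.
At X = 0.898: [A] = 0.224, [B] = 0.224, [D] = 1.98, [C] = 1.98.
K_c = [D] [C] / ([A] [B]) = 77.5.

K_c = 77.5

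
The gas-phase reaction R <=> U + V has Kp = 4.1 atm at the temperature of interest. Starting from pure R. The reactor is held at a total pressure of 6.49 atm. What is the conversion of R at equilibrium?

X = 0.622

Basis: 1 mol R initially; let X = conversion of R. Extent ξ = X.
At extent ξ: n_R = 1 − X; n_U = X; n_V = X.
Summing: n_T = 1 + X.
y_i = n_i/n_T, p_i = y_i·P. Kp = p_U p_V / (p_R).
Equating to 4.1 atm and solving on 0 < X < 1: X = 0.622.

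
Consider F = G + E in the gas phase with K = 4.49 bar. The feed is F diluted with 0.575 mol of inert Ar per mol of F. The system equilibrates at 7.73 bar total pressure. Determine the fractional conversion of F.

Let X = conversion of F (basis 1 mol F); extent of reaction ξ = X.
Mole table: n_F = 1 − X; n_G = X; n_E = X; n_I = 0.575 (inert).
Total moles n_T = 1.57 + X.
y_i = n_i/n_T, p_i = y_i·P. K = p_G p_E / (p_F).
This yields a degree-2 equation in X; solving on (0,1), X = 0.662.

X = 0.662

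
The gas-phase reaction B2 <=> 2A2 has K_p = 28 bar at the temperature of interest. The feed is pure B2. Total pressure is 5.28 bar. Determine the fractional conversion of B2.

Let X = conversion of B2 (basis 1 mol B2); extent of reaction ξ = X.
Species balance: n_B2 = 1 − X; n_A2 = 2X.
Total moles n_T = 1 + X.
Mole fractions y_i = n_i/n_T; K_p = p_A2^2 / (p_B2) with p_i = y_i·P.
Substituting and setting equal to 28 bar gives a polynomial in X; the root in (0,1) is X = 0.755.

X = 0.755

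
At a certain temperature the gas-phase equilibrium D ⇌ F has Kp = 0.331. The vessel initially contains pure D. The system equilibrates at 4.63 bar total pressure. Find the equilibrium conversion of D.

X = 0.249

Take 1 mol D as basis and let X be its fractional conversion, so ξ = X.
Mole table: n_D = 1 − X; n_F = X.
Since Δν = 0, n_T = 1 throughout.
With p_i = (n_i/n_T)P, Kp = p_F / (p_D).
Equating to 0.331 and solving on 0 < X < 1: X = 0.249.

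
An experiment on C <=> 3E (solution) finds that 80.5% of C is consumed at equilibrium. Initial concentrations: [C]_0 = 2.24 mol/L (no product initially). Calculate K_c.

Let X = conversion of C.
Concentrations: [C] = 2.24 − 2.24X; [E] = 6.72X.
At X = 0.805: [C] = 0.437, [E] = 5.41.
K_c = [E]^3 / ([C]) = 362 (mol/L)^2.

K_c = 362 (mol/L)^2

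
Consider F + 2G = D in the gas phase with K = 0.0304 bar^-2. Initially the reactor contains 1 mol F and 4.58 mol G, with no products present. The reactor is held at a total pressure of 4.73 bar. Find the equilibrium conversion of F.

X = 0.303

Basis: 1 mol F initially; let X = conversion of F. Extent ξ = X.
Moles: n_F = 1 − X; n_G = 4.58 − 2X; n_D = X.
n_T = Σnᵢ = 5.58 − 2X.
y_i = n_i/n_T, p_i = y_i·P. K = p_D / (p_F p_G^2).
Setting this equal to 0.0304 bar^-2 and taking the physical root (0 < X < 1) gives X = 0.303.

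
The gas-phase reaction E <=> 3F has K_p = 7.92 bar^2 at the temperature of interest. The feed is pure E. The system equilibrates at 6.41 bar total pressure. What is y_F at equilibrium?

y_F = 0.468

Take 1 mol E as basis and let X be its fractional conversion, so ξ = X.
Mole table: n_E = 1 − X; n_F = 3X.
Total moles n_T = 1 + 2X.
With p_i = (n_i/n_T)P, K_p = p_F^3 / (p_E).
Setting this equal to 7.92 bar^2 and taking the physical root (0 < X < 1) gives X = 0.227.
Then n_F = 0.68, n_T = 1.45, so y_F = 0.468.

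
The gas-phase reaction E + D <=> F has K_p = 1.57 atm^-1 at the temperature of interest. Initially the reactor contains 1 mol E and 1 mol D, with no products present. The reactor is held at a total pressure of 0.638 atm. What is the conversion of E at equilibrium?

Take 1 mol E as basis and let X be its fractional conversion, so ξ = X.
Mole table: n_E = 1 − X; n_D = 1 − X; n_F = X.
Summing: n_T = 2 − X.
Mole fractions y_i = n_i/n_T; K_p = p_F / (p_E p_D) with p_i = y_i·P.
Setting this equal to 1.57 atm^-1 and taking the physical root (0 < X < 1) gives X = 0.293.

X = 0.293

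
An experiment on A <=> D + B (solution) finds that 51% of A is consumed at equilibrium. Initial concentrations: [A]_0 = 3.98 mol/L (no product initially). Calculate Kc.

Kc = 2.11 mol/L

Let X = conversion of A.
Concentrations: [A] = 3.98 − 3.98X; [D] = 3.98X; [B] = 3.98X.
At X = 0.51: [A] = 1.95, [D] = 2.03, [B] = 2.03.
Kc = [D] [B] / ([A]) = 2.11 mol/L.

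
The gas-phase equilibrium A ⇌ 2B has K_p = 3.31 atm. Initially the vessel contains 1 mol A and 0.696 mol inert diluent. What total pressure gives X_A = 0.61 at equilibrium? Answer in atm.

P = 2 atm

Let X = conversion of A (basis 1 mol A); extent of reaction ξ = X.
Mole table: n_A = 1 − X; n_B = 2X; n_I = 0.696 (inert).
Total moles n_T = 1.7 + X.
K_p = p_B^2 / (p_A) with p_i = (n_i/n_T)·P.
At X = 0.61: the mole-fraction product g(X) = Π y_i^ν_i = 1.655. Since K_p = g(X)·P^{1}, P = (K_p/g)^(1/1) = (3.31/1.655)^(1/1) = 2 atm.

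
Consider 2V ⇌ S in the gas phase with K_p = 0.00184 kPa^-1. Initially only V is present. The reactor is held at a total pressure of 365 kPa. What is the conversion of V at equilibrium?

X = 0.479

Let X = conversion of V (basis 1 mol V); extent of reaction ξ = 0.5X.
Moles: n_V = 1 − X; n_S = 0.5X.
n_T = Σnᵢ = 1 − 0.5X.
With p_i = (n_i/n_T)P, K_p = p_S / (p_V^2).
Substituting and setting equal to 0.00184 kPa^-1 gives a polynomial in X; the root in (0,1) is X = 0.479.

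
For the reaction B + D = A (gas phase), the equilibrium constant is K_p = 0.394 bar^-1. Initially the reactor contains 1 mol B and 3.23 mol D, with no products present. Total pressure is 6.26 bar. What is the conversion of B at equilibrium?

Basis: 1 mol B initially; let X = conversion of B. Extent ξ = X.
Moles: n_B = 1 − X; n_D = 3.23 − X; n_A = X.
n_T = Σnᵢ = 4.23 − X.
Mole fractions y_i = n_i/n_T; K_p = p_A / (p_B p_D) with p_i = y_i·P.
Equating to 0.394 bar^-1 and solving on 0 < X < 1: X = 0.640.

X = 0.640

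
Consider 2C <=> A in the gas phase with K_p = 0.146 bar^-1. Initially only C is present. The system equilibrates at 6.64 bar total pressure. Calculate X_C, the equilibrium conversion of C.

Basis: 1 mol C initially; let X = conversion of C. Extent ξ = 0.5X.
Species balance: n_C = 1 − X; n_A = 0.5X.
Total moles n_T = 1 − 0.5X.
With p_i = (n_i/n_T)P, K_p = p_A / (p_C^2).
Setting this equal to 0.146 bar^-1 and taking the physical root (0 < X < 1) gives X = 0.547.

X = 0.547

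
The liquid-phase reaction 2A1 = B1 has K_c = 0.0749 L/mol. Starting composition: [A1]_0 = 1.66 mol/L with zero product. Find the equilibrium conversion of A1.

X = 0.171

Let X = conversion of A1; extent ξ = 1.66X/2 mol/L.
Concentrations: [A1] = 1.66 − 1.66X; [B1] = 0.83X.
K_c = [B1] / ([A1]^2).
Setting equal to 0.0749 and solving for X on (0,1) gives X = 0.171.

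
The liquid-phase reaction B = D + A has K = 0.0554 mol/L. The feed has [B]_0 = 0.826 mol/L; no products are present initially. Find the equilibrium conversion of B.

Let X = conversion of B; extent ξ = 0.826·X mol/L.
Concentrations: [B] = 0.826 − 0.826X; [D] = 0.826X; [A] = 0.826X.
K = [D] [A] / ([B]).
This equals 0.0554 at X = 0.228 (the root in 0 < X < 1).

X = 0.228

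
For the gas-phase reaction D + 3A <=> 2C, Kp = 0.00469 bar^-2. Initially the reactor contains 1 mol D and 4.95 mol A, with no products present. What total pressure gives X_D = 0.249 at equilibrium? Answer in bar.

P = 5.31 bar

Take 1 mol D as basis and let X be its fractional conversion, so ξ = X.
Species balance: n_D = 1 − X; n_A = 4.95 − 3X; n_C = 2X.
Summing: n_T = 5.95 − 2X.
Kp = p_C^2 / (p_D p_A^3) with p_i = (n_i/n_T)·P.
At X = 0.249: the mole-fraction product g(X) = Π y_i^ν_i = 0.1322. Since Kp = g(X)·P^{-2}, P = (g/Kp)^(1/2) = (0.1322/0.00469)^(1/2) = 5.31 bar.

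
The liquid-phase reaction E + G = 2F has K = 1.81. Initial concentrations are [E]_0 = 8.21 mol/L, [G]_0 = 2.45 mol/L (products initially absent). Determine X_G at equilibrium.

Let X = conversion of G; extent ξ = 2.45·X mol/L.
Concentrations: [E] = 8.21 − 2.45X; [G] = 2.45 − 2.45X; [F] = 4.9X.
K = [F]^2 / ([E] [G]).
Setting equal to 1.81 and solving for X on (0,1) gives X = 0.652.

X = 0.652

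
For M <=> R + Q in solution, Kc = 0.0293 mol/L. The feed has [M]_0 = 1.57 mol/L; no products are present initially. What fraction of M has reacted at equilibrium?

X = 0.128

Let X = conversion of M; extent ξ = 1.57·X mol/L.
Concentrations: [M] = 1.57 − 1.57X; [R] = 1.57X; [Q] = 1.57X.
Kc = [R] [Q] / ([M]).
Solving Kc = 0.0293 for X ∈ (0,1): X = 0.128.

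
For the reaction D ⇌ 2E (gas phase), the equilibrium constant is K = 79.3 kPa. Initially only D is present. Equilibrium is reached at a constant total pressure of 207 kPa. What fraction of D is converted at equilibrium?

Let X = conversion of D (basis 1 mol D); extent of reaction ξ = X.
Species balance: n_D = 1 − X; n_E = 2X.
n_T = Σnᵢ = 1 + X.
Mole fractions y_i = n_i/n_T; K = p_E^2 / (p_D) with p_i = y_i·P.
This yields a degree-2 equation in X; solving on (0,1), X = 0.296.

X = 0.296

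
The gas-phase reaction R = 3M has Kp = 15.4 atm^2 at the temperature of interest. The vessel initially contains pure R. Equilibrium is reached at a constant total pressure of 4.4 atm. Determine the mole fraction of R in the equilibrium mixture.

y_R = 0.348

Take 1 mol R as basis and let X be its fractional conversion, so ξ = X.
At extent ξ: n_R = 1 − X; n_M = 3X.
Total moles n_T = 1 + 2X.
y_i = n_i/n_T, p_i = y_i·P. Kp = p_M^3 / (p_R).
This yields a degree-3 equation in X; solving on (0,1), X = 0.384.
Then n_R = 0.616, n_T = 1.77, so y_R = 0.348.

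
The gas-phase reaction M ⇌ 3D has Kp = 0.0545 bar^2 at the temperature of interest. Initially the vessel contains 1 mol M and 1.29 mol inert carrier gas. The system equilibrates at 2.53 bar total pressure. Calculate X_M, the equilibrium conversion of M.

X = 0.121

Basis: 1 mol M initially; let X = conversion of M. Extent ξ = X.
At extent ξ: n_M = 1 − X; n_D = 3X; n_I = 1.29 (inert).
Total moles n_T = 2.29 + 2X.
Mole fractions y_i = n_i/n_T; Kp = p_D^3 / (p_M) with p_i = y_i·P.
Substituting and setting equal to 0.0545 bar^2 gives a polynomial in X; the root in (0,1) is X = 0.121.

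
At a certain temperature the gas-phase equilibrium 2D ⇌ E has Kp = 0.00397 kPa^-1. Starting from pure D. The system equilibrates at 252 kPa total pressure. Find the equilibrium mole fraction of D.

Basis: 1 mol D initially; let X = conversion of D. Extent ξ = 0.5X.
Species balance: n_D = 1 − X; n_E = 0.5X.
Total moles n_T = 1 − 0.5X.
With p_i = (n_i/n_T)P, Kp = p_E / (p_D^2).
Substituting and setting equal to 0.00397 kPa^-1 gives a polynomial in X; the root in (0,1) is X = 0.553.
Then n_D = 0.447, n_T = 0.724, so y_D = 0.618.

y_D = 0.618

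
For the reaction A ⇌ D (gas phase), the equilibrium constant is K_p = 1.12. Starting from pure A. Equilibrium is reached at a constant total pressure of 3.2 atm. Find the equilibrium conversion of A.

X = 0.528

Basis: 1 mol A initially; let X = conversion of A. Extent ξ = X.
Mole table: n_A = 1 − X; n_D = X.
n_T stays at 1 (no change in mole number).
y_i = n_i/n_T, p_i = y_i·P. K_p = p_D / (p_A).
Substituting and setting equal to 1.12 gives a polynomial in X; the root in (0,1) is X = 0.528.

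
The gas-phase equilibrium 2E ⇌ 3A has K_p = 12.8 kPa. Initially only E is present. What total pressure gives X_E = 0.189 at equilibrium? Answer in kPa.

Basis: 1 mol E initially; let X = conversion of E. Extent ξ = 0.5X.
Moles: n_E = 1 − X; n_A = 1.5X.
Summing: n_T = 1 + 0.5X.
K_p = p_A^3 / (p_E^2) with p_i = (n_i/n_T)·P.
At X = 0.189: the mole-fraction product g(X) = Π y_i^ν_i = 0.03165. Since K_p = g(X)·P^{1}, P = (K_p/g)^(1/1) = (12.8/0.03165)^(1/1) = 404 kPa.

P = 404 kPa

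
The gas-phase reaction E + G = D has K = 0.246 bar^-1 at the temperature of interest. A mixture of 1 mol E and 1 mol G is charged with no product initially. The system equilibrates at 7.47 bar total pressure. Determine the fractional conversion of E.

Take 1 mol E as basis and let X be its fractional conversion, so ξ = X.
At extent ξ: n_E = 1 − X; n_G = 1 − X; n_D = X.
Summing: n_T = 2 − X.
y_i = n_i/n_T, p_i = y_i·P. K = p_D / (p_E p_G).
Substituting and setting equal to 0.246 bar^-1 gives a polynomial in X; the root in (0,1) is X = 0.406.

X = 0.406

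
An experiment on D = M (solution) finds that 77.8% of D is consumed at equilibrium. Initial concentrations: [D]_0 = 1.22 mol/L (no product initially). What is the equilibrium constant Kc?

Kc = 3.5

Let X = conversion of D.
Concentrations: [D] = 1.22 − 1.22X; [M] = 1.22X.
At X = 0.778: [D] = 0.271, [M] = 0.949.
Kc = [M] / ([D]) = 3.5.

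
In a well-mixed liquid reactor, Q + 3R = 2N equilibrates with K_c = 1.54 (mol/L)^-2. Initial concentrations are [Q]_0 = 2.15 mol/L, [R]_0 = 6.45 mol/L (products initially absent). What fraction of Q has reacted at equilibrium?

X = 0.686

Let X = conversion of Q; extent ξ = 2.15·X mol/L.
Concentrations: [Q] = 2.15 − 2.15X; [R] = 6.45 − 6.45X; [N] = 4.3X.
K_c = [N]^2 / ([Q] [R]^3).
Setting equal to 1.54 and solving for X on (0,1) gives X = 0.686.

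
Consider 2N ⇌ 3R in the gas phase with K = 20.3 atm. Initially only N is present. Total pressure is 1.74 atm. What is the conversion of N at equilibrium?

X = 0.719

Take 1 mol N as basis and let X be its fractional conversion, so ξ = 0.5X.
Moles: n_N = 1 − X; n_R = 1.5X.
Summing: n_T = 1 + 0.5X.
y_i = n_i/n_T, p_i = y_i·P. K = p_R^3 / (p_N^2).
This yields a degree-3 equation in X; solving on (0,1), X = 0.719.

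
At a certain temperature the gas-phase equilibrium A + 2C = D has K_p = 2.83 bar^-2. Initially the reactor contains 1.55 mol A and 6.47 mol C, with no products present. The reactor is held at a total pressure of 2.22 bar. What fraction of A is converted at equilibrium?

X = 0.875

Basis: 1.55 mol A initially; let X = conversion of A. Extent ξ = 1.55X.
Species balance: n_A = 1.55 − 1.55X; n_C = 6.47 − 3.1X; n_D = 1.55X.
n_T = Σnᵢ = 8.02 − 3.1X.
With p_i = (n_i/n_T)P, K_p = p_D / (p_A p_C^2).
This yields a degree-3 equation in X; solving on (0,1), X = 0.875.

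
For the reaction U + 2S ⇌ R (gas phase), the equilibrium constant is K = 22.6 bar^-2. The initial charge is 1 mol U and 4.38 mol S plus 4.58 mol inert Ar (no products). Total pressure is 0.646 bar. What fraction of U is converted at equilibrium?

X = 0.562

Basis: 1 mol U initially; let X = conversion of U. Extent ξ = X.
Species balance: n_U = 1 − X; n_S = 4.38 − 2X; n_R = X; n_I = 4.58 (inert).
Total moles n_T = 9.96 − 2X.
y_i = n_i/n_T, p_i = y_i·P. K = p_R / (p_U p_S^2).
Setting this equal to 22.6 bar^-2 and taking the physical root (0 < X < 1) gives X = 0.562.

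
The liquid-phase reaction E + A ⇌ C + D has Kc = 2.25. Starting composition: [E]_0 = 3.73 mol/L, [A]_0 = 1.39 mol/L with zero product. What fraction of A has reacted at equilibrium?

X = 0.833

Let X = conversion of A; extent ξ = 1.39·X mol/L.
Concentrations: [E] = 3.73 − 1.39X; [A] = 1.39 − 1.39X; [C] = 1.39X; [D] = 1.39X.
Kc = [C] [D] / ([E] [A]).
Equating to 2.25: the physical root is X = 0.833.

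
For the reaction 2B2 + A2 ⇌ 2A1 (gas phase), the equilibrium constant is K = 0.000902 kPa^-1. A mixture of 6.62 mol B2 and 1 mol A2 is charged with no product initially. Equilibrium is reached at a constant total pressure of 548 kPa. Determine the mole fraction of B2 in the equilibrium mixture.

Take 1 mol A2 as basis and let X be its fractional conversion, so ξ = X.
At extent ξ: n_B2 = 6.62 − 2X; n_A2 = 1 − X; n_A1 = 2X.
n_T = Σnᵢ = 7.62 − X.
Mole fractions y_i = n_i/n_T; K = p_A1^2 / (p_B2^2 p_A2) with p_i = y_i·P.
Setting this equal to 0.000902 kPa^-1 and taking the physical root (0 < X < 1) gives X = 0.514.
Then n_B2 = 5.59, n_T = 7.11, so y_B2 = 0.787.

y_B2 = 0.787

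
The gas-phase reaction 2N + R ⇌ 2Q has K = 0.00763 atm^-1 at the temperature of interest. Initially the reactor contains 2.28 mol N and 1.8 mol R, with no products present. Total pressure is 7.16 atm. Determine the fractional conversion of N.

Take 2.28 mol N as basis and let X be its fractional conversion, so ξ = 1.14X.
Moles: n_N = 2.28 − 2.28X; n_R = 1.8 − 1.14X; n_Q = 2.28X.
n_T = Σnᵢ = 4.08 − 1.14X.
With p_i = (n_i/n_T)P, K = p_Q^2 / (p_N^2 p_R).
This yields a degree-3 equation in X; solving on (0,1), X = 0.132.

X = 0.132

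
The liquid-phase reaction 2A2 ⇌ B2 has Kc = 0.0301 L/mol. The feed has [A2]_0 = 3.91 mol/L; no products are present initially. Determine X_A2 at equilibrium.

X = 0.164

Let X = conversion of A2; extent ξ = 3.91X/2 mol/L.
Concentrations: [A2] = 3.91 − 3.91X; [B2] = 1.96X.
Kc = [B2] / ([A2]^2).
This equals 0.0301 at X = 0.164 (the root in 0 < X < 1).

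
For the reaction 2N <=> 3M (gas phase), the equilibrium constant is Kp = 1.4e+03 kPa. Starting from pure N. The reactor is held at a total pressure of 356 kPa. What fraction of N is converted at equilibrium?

Take 1 mol N as basis and let X be its fractional conversion, so ξ = 0.5X.
At extent ξ: n_N = 1 − X; n_M = 1.5X.
n_T = Σnᵢ = 1 + 0.5X.
With p_i = (n_i/n_T)P, Kp = p_M^3 / (p_N^2).
This yields a degree-3 equation in X; solving on (0,1), X = 0.612.

X = 0.612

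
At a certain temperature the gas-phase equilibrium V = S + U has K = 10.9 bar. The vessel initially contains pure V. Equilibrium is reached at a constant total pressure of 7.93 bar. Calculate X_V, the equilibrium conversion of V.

X = 0.761

Basis: 1 mol V initially; let X = conversion of V. Extent ξ = X.
Species balance: n_V = 1 − X; n_S = X; n_U = X.
Total moles n_T = 1 + X.
y_i = n_i/n_T, p_i = y_i·P. K = p_S p_U / (p_V).
Substituting and setting equal to 10.9 bar gives a polynomial in X; the root in (0,1) is X = 0.761.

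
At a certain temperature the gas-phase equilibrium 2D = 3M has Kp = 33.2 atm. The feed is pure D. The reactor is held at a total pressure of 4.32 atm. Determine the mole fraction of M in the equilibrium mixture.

y_M = 0.761

Let X = conversion of D (basis 1 mol D); extent of reaction ξ = 0.5X.
Moles: n_D = 1 − X; n_M = 1.5X.
n_T = Σnᵢ = 1 + 0.5X.
Mole fractions y_i = n_i/n_T; Kp = p_M^3 / (p_D^2) with p_i = y_i·P.
Substituting and setting equal to 33.2 atm gives a polynomial in X; the root in (0,1) is X = 0.679.
Then n_M = 1.02, n_T = 1.34, so y_M = 0.761.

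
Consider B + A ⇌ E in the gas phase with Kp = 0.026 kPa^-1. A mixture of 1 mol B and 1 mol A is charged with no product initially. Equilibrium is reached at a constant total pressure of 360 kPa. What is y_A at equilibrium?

Basis: 1 mol B initially; let X = conversion of B. Extent ξ = X.
Moles: n_B = 1 − X; n_A = 1 − X; n_E = X.
Total moles n_T = 2 − X.
y_i = n_i/n_T, p_i = y_i·P. Kp = p_E / (p_B p_A).
Substituting and setting equal to 0.026 kPa^-1 gives a polynomial in X; the root in (0,1) is X = 0.689.
Then n_A = 0.311, n_T = 1.31, so y_A = 0.237.

y_A = 0.237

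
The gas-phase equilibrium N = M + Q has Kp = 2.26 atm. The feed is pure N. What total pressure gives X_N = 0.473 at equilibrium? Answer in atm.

P = 7.84 atm

Take 1 mol N as basis and let X be its fractional conversion, so ξ = X.
Moles: n_N = 1 − X; n_M = X; n_Q = X.
Summing: n_T = 1 + X.
Kp = p_M p_Q / (p_N) with p_i = (n_i/n_T)·P.
At X = 0.473: the mole-fraction product g(X) = Π y_i^ν_i = 0.2882. Since Kp = g(X)·P^{1}, P = (Kp/g)^(1/1) = (2.26/0.2882)^(1/1) = 7.84 atm.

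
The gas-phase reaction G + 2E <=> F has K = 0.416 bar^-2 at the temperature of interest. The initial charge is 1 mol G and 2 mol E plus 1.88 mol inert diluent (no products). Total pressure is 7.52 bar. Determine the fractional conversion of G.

Take 1 mol G as basis and let X be its fractional conversion, so ξ = X.
Species balance: n_G = 1 − X; n_E = 2 − 2X; n_F = X; n_I = 1.88 (inert).
Summing: n_T = 4.88 − 2X.
y_i = n_i/n_T, p_i = y_i·P. K = p_F / (p_G p_E^2).
Setting this equal to 0.416 bar^-2 and taking the physical root (0 < X < 1) gives X = 0.562.

X = 0.562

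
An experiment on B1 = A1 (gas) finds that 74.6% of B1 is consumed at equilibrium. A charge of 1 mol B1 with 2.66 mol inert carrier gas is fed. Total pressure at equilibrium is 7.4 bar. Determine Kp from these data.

Basis: 1 mol B1 initially; let X = conversion of B1. Extent ξ = X.
At extent ξ: n_B1 = 1 − X; n_A1 = X; n_I = 2.66 (inert).
Total moles n_T = 3.66 (Δν = 0, constant).
At X = 0.746: n_B1 = 0.254, n_A1 = 0.746, n_T = 3.66.
p_i = (n_i/n_T)·P. Kp = p_A1 / (p_B1) = 2.94.

Kp = 2.94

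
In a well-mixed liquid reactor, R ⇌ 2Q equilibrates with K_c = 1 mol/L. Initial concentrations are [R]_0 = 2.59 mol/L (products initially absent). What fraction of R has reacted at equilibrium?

X = 0.266

Let X = conversion of R; extent ξ = 2.59·X mol/L.
Concentrations: [R] = 2.59 − 2.59X; [Q] = 5.18X.
K_c = [Q]^2 / ([R]).
Equating to 1 mol/L: the physical root is X = 0.266.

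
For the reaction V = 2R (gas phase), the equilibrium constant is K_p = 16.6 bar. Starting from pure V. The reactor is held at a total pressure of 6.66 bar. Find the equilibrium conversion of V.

Let X = conversion of V (basis 1 mol V); extent of reaction ξ = X.
Mole table: n_V = 1 − X; n_R = 2X.
Total moles n_T = 1 + X.
Mole fractions y_i = n_i/n_T; K_p = p_R^2 / (p_V) with p_i = y_i·P.
Setting this equal to 16.6 bar and taking the physical root (0 < X < 1) gives X = 0.620.

X = 0.620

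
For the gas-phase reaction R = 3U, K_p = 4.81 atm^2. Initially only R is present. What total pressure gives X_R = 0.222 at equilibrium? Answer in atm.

P = 5.14 atm

Basis: 1 mol R initially; let X = conversion of R. Extent ξ = X.
At extent ξ: n_R = 1 − X; n_U = 3X.
n_T = Σnᵢ = 1 + 2X.
K_p = p_U^3 / (p_R) with p_i = (n_i/n_T)·P.
At X = 0.222: the mole-fraction product g(X) = Π y_i^ν_i = 0.1821. Since K_p = g(X)·P^{2}, P = (K_p/g)^(1/2) = (4.81/0.1821)^(1/2) = 5.14 atm.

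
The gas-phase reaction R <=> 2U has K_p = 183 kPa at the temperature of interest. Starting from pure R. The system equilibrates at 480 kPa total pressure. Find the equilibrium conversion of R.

X = 0.295

Take 1 mol R as basis and let X be its fractional conversion, so ξ = X.
Moles: n_R = 1 − X; n_U = 2X.
Total moles n_T = 1 + X.
Mole fractions y_i = n_i/n_T; K_p = p_U^2 / (p_R) with p_i = y_i·P.
Substituting and setting equal to 183 kPa gives a polynomial in X; the root in (0,1) is X = 0.295.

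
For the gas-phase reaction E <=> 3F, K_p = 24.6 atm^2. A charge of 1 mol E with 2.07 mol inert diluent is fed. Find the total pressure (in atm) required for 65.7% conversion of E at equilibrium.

P = 4.6 atm

Basis: 1 mol E initially; let X = conversion of E. Extent ξ = X.
At extent ξ: n_E = 1 − X; n_F = 3X; n_I = 2.07 (inert).
n_T = Σnᵢ = 3.07 + 2X.
K_p = p_F^3 / (p_E) with p_i = (n_i/n_T)·P.
At X = 0.657: the mole-fraction product g(X) = Π y_i^ν_i = 1.162. Since K_p = g(X)·P^{2}, P = (K_p/g)^(1/2) = (24.6/1.162)^(1/2) = 4.6 atm.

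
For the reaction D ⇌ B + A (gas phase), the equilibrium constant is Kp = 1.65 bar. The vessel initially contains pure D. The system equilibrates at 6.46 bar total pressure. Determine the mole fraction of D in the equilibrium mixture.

y_D = 0.378

Let X = conversion of D (basis 1 mol D); extent of reaction ξ = X.
Mole table: n_D = 1 − X; n_B = X; n_A = X.
Summing: n_T = 1 + X.
Mole fractions y_i = n_i/n_T; Kp = p_B p_A / (p_D) with p_i = y_i·P.
Setting this equal to 1.65 bar and taking the physical root (0 < X < 1) gives X = 0.451.
Then n_D = 0.549, n_T = 1.45, so y_D = 0.378.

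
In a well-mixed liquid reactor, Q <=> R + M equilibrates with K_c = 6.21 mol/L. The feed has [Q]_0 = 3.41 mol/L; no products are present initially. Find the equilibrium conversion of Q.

Let X = conversion of Q; extent ξ = 3.41·X mol/L.
Concentrations: [Q] = 3.41 − 3.41X; [R] = 3.41X; [M] = 3.41X.
K_c = [R] [M] / ([Q]).
Equating to 6.21 mol/L: the physical root is X = 0.717.

X = 0.717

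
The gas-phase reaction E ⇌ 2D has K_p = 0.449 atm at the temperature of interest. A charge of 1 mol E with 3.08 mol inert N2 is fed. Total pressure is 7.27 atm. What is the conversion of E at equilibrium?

X = 0.227

Take 1 mol E as basis and let X be its fractional conversion, so ξ = X.
At extent ξ: n_E = 1 − X; n_D = 2X; n_I = 3.08 (inert).
Summing: n_T = 4.08 + X.
Mole fractions y_i = n_i/n_T; K_p = p_D^2 / (p_E) with p_i = y_i·P.
This yields a degree-2 equation in X; solving on (0,1), X = 0.227.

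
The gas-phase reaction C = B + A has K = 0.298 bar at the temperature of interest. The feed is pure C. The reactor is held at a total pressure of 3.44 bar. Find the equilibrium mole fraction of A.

Let X = conversion of C (basis 1 mol C); extent of reaction ξ = X.
Species balance: n_C = 1 − X; n_B = X; n_A = X.
Summing: n_T = 1 + X.
With p_i = (n_i/n_T)P, K = p_B p_A / (p_C).
This yields a degree-2 equation in X; solving on (0,1), X = 0.282.
Then n_A = 0.282, n_T = 1.28, so y_A = 0.220.

y_A = 0.220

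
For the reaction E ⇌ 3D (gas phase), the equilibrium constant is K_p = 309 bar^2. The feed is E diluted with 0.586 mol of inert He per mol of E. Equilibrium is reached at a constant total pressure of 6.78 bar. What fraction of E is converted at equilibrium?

X = 0.798

Take 1 mol E as basis and let X be its fractional conversion, so ξ = X.
Species balance: n_E = 1 − X; n_D = 3X; n_I = 0.586 (inert).
n_T = Σnᵢ = 1.59 + 2X.
y_i = n_i/n_T, p_i = y_i·P. K_p = p_D^3 / (p_E).
Equating to 309 bar^2 and solving on 0 < X < 1: X = 0.798.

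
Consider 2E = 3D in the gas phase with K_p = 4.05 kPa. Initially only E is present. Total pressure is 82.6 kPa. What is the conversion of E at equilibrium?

Let X = conversion of E (basis 1 mol E); extent of reaction ξ = 0.5X.
Mole table: n_E = 1 − X; n_D = 1.5X.
Total moles n_T = 1 + 0.5X.
y_i = n_i/n_T, p_i = y_i·P. K_p = p_D^3 / (p_E^2).
Setting this equal to 4.05 kPa and taking the physical root (0 < X < 1) gives X = 0.215.

X = 0.215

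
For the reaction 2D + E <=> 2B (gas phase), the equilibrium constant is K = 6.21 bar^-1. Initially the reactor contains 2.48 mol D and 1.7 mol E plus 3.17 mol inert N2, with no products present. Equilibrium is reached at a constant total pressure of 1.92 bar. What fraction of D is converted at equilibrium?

X = 0.572

Take 2.48 mol D as basis and let X be its fractional conversion, so ξ = 1.24X.
Mole table: n_D = 2.48 − 2.48X; n_E = 1.7 − 1.24X; n_B = 2.48X; n_I = 3.17 (inert).
Summing: n_T = 7.35 − 1.24X.
With p_i = (n_i/n_T)P, K = p_B^2 / (p_D^2 p_E).
This yields a degree-3 equation in X; solving on (0,1), X = 0.572.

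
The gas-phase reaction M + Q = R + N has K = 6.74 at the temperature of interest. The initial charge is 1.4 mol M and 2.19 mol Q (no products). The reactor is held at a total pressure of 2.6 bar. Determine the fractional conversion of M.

X = 0.850

Let X = conversion of M (basis 1.4 mol M); extent of reaction ξ = 1.4X.
At extent ξ: n_M = 1.4 − 1.4X; n_Q = 2.19 − 1.4X; n_R = 1.4X; n_N = 1.4X.
n_T stays at 3.59 (no change in mole number).
y_i = n_i/n_T, p_i = y_i·P. K = p_R p_N / (p_M p_Q).
This yields a degree-2 equation in X; solving on (0,1), X = 0.850.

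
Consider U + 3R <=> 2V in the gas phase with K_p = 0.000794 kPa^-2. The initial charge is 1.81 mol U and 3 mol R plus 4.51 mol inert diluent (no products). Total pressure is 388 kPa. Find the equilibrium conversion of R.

X = 0.682

Basis: 3 mol R initially; let X = conversion of R. Extent ξ = X.
Moles: n_U = 1.81 − X; n_R = 3 − 3X; n_V = 2X; n_I = 4.51 (inert).
Total moles n_T = 9.32 − 2X.
y_i = n_i/n_T, p_i = y_i·P. K_p = p_V^2 / (p_U p_R^3).
Equating to 0.000794 kPa^-2 and solving on 0 < X < 1: X = 0.682.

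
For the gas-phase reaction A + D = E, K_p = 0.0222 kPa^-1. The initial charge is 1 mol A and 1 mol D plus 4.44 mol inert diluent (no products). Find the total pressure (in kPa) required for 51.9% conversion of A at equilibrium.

P = 598 kPa

Take 1 mol A as basis and let X be its fractional conversion, so ξ = X.
Moles: n_A = 1 − X; n_D = 1 − X; n_E = X; n_I = 4.44 (inert).
n_T = Σnᵢ = 6.44 − X.
K_p = p_E / (p_A p_D) with p_i = (n_i/n_T)·P.
At X = 0.519: the mole-fraction product g(X) = Π y_i^ν_i = 13.28. Since K_p = g(X)·P^{-1}, P = (g/K_p)^(1/1) = (13.28/0.0222)^(1/1) = 598 kPa.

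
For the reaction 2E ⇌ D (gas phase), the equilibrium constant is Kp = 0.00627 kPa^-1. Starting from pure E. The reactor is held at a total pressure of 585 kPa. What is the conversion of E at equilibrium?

X = 0.747

Basis: 1 mol E initially; let X = conversion of E. Extent ξ = 0.5X.
At extent ξ: n_E = 1 − X; n_D = 0.5X.
Total moles n_T = 1 − 0.5X.
With p_i = (n_i/n_T)P, Kp = p_D / (p_E^2).
Equating to 0.00627 kPa^-1 and solving on 0 < X < 1: X = 0.747.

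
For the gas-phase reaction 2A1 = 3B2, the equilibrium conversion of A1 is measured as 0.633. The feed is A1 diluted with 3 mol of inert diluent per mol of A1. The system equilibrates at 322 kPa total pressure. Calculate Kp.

Kp = 474 kPa

Let X = conversion of A1 (basis 1 mol A1); extent of reaction ξ = 0.5X.
At extent ξ: n_A1 = 1 − X; n_B2 = 1.5X; n_I = 3 (inert).
Summing: n_T = 4 + 0.5X.
At X = 0.633: n_A1 = 0.367, n_B2 = 0.95, n_T = 4.32.
p_i = (n_i/n_T)·P. Kp = p_B2^3 / (p_A1^2) = 474 kPa.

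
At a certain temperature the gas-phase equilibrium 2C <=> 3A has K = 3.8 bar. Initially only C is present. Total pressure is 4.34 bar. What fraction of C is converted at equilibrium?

X = 0.455

Basis: 1 mol C initially; let X = conversion of C. Extent ξ = 0.5X.
Mole table: n_C = 1 − X; n_A = 1.5X.
Total moles n_T = 1 + 0.5X.
With p_i = (n_i/n_T)P, K = p_A^3 / (p_C^2).
Setting this equal to 3.8 bar and taking the physical root (0 < X < 1) gives X = 0.455.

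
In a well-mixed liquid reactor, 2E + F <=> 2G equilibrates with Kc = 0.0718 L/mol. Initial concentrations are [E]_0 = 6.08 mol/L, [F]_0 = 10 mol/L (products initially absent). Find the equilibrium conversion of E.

X = 0.441

Let X = conversion of E; extent ξ = 6.08X/2 mol/L.
Concentrations: [E] = 6.08 − 6.08X; [F] = 10 − 3.04X; [G] = 6.08X.
Kc = [G]^2 / ([E]^2 [F]).
Solving Kc = 0.0718 for X ∈ (0,1): X = 0.441.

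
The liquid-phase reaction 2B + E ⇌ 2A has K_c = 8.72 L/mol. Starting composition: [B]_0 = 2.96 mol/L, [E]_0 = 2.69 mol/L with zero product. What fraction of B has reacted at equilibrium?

X = 0.785

Let X = conversion of B; extent ξ = 2.96X/2 mol/L.
Concentrations: [B] = 2.96 − 2.96X; [E] = 2.69 − 1.48X; [A] = 2.96X.
K_c = [A]^2 / ([B]^2 [E]).
Equating to 8.72 L/mol: the physical root is X = 0.785.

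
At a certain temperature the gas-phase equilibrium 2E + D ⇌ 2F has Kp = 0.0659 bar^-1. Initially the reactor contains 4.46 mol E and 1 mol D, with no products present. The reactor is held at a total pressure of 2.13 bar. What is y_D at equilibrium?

y_D = 0.140

Basis: 1 mol D initially; let X = conversion of D. Extent ξ = X.
Moles: n_E = 4.46 − 2X; n_D = 1 − X; n_F = 2X.
n_T = Σnᵢ = 5.46 − X.
y_i = n_i/n_T, p_i = y_i·P. Kp = p_F^2 / (p_E^2 p_D).
Substituting and setting equal to 0.0659 bar^-1 gives a polynomial in X; the root in (0,1) is X = 0.274.
Then n_D = 0.726, n_T = 5.19, so y_D = 0.140.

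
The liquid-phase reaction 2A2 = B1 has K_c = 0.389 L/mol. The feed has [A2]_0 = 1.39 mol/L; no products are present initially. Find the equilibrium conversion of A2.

Let X = conversion of A2; extent ξ = 1.39X/2 mol/L.
Concentrations: [A2] = 1.39 − 1.39X; [B1] = 0.695X.
K_c = [B1] / ([A2]^2).
Setting equal to 0.389 and solving for X on (0,1) gives X = 0.395.

X = 0.395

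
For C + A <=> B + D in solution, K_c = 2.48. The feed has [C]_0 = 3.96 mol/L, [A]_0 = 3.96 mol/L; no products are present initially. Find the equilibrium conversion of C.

Let X = conversion of C; extent ξ = 3.96·X mol/L.
Concentrations: [C] = 3.96 − 3.96X; [A] = 3.96 − 3.96X; [B] = 3.96X; [D] = 3.96X.
K_c = [B] [D] / ([C] [A]).
Solving K_c = 2.48 for X ∈ (0,1): X = 0.612.

X = 0.612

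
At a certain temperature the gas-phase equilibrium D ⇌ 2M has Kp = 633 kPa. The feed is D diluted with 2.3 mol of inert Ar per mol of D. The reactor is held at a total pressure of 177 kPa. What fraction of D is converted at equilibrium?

X = 0.818

Let X = conversion of D (basis 1 mol D); extent of reaction ξ = X.
Mole table: n_D = 1 − X; n_M = 2X; n_I = 2.3 (inert).
Total moles n_T = 3.3 + X.
Mole fractions y_i = n_i/n_T; Kp = p_M^2 / (p_D) with p_i = y_i·P.
Substituting and setting equal to 633 kPa gives a polynomial in X; the root in (0,1) is X = 0.818.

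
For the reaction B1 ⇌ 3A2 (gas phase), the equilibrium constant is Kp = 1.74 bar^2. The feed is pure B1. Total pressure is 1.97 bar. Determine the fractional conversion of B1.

X = 0.311

Let X = conversion of B1 (basis 1 mol B1); extent of reaction ξ = X.
At extent ξ: n_B1 = 1 − X; n_A2 = 3X.
Summing: n_T = 1 + 2X.
Mole fractions y_i = n_i/n_T; Kp = p_A2^3 / (p_B1) with p_i = y_i·P.
Substituting and setting equal to 1.74 bar^2 gives a polynomial in X; the root in (0,1) is X = 0.311.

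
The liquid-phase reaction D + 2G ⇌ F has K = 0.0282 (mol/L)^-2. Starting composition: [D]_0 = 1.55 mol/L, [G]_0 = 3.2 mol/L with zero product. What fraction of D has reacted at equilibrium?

Let X = conversion of D; extent ξ = 1.55·X mol/L.
Concentrations: [D] = 1.55 − 1.55X; [G] = 3.2 − 3.1X; [F] = 1.55X.
K = [F] / ([D] [G]^2).
Solving K = 0.0282 for X ∈ (0,1): X = 0.168.

X = 0.168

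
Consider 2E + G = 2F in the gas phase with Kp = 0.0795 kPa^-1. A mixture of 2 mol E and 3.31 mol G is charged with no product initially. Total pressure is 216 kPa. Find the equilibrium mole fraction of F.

Take 2 mol E as basis and let X be its fractional conversion, so ξ = X.
At extent ξ: n_E = 2 − 2X; n_G = 3.31 − X; n_F = 2X.
Total moles n_T = 5.31 − X.
With p_i = (n_i/n_T)P, Kp = p_F^2 / (p_E^2 p_G).
This yields a degree-3 equation in X; solving on (0,1), X = 0.756.
Then n_F = 1.51, n_T = 4.55, so y_F = 0.332.

y_F = 0.332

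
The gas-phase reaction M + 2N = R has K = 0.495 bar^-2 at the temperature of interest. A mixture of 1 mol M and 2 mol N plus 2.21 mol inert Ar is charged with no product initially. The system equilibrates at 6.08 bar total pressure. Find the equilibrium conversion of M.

Take 1 mol M as basis and let X be its fractional conversion, so ξ = X.
At extent ξ: n_M = 1 − X; n_N = 2 − 2X; n_R = X; n_I = 2.21 (inert).
n_T = Σnᵢ = 5.21 − 2X.
With p_i = (n_i/n_T)P, K = p_R / (p_M p_N^2).
Setting this equal to 0.495 bar^-2 and taking the physical root (0 < X < 1) gives X = 0.505.

X = 0.505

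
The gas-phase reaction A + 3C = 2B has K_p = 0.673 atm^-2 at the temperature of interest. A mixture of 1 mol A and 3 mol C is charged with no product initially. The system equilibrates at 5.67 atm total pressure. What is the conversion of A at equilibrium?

Take 1 mol A as basis and let X be its fractional conversion, so ξ = X.
Mole table: n_A = 1 − X; n_C = 3 − 3X; n_B = 2X.
n_T = Σnᵢ = 4 − 2X.
Mole fractions y_i = n_i/n_T; K_p = p_B^2 / (p_A p_C^3) with p_i = y_i·P.
Substituting and setting equal to 0.673 atm^-2 gives a polynomial in X; the root in (0,1) is X = 0.623.

X = 0.623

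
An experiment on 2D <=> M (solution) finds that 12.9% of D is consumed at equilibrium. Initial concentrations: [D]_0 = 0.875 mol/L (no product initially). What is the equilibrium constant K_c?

Let X = conversion of D.
Concentrations: [D] = 0.875 − 0.875X; [M] = 0.438X.
At X = 0.129: [D] = 0.762, [M] = 0.0564.
K_c = [M] / ([D]^2) = 0.0972 L/mol.

K_c = 0.0972 L/mol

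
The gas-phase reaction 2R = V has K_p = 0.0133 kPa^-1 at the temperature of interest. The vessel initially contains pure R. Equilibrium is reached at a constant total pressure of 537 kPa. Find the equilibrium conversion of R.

X = 0.816

Take 1 mol R as basis and let X be its fractional conversion, so ξ = 0.5X.
Species balance: n_R = 1 − X; n_V = 0.5X.
n_T = Σnᵢ = 1 − 0.5X.
Mole fractions y_i = n_i/n_T; K_p = p_V / (p_R^2) with p_i = y_i·P.
Setting this equal to 0.0133 kPa^-1 and taking the physical root (0 < X < 1) gives X = 0.816.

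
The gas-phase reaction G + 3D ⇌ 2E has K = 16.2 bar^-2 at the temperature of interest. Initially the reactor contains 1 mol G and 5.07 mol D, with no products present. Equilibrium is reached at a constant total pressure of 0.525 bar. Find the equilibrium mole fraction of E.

y_E = 0.287

Basis: 1 mol G initially; let X = conversion of G. Extent ξ = X.
Species balance: n_G = 1 − X; n_D = 5.07 − 3X; n_E = 2X.
n_T = Σnᵢ = 6.07 − 2X.
Mole fractions y_i = n_i/n_T; K = p_E^2 / (p_G p_D^3) with p_i = y_i·P.
Substituting and setting equal to 16.2 bar^-2 gives a polynomial in X; the root in (0,1) is X = 0.676.
Then n_E = 1.35, n_T = 4.72, so y_E = 0.287.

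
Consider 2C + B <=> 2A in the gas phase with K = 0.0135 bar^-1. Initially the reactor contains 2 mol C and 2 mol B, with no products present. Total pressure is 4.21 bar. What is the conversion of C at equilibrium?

Let X = conversion of C (basis 2 mol C); extent of reaction ξ = X.
At extent ξ: n_C = 2 − 2X; n_B = 2 − X; n_A = 2X.
n_T = Σnᵢ = 4 − X.
y_i = n_i/n_T, p_i = y_i·P. K = p_A^2 / (p_C^2 p_B).
Setting this equal to 0.0135 bar^-1 and taking the physical root (0 < X < 1) gives X = 0.142.

X = 0.142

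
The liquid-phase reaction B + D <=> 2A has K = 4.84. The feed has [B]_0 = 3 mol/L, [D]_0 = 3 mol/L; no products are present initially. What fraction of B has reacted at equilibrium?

Let X = conversion of B; extent ξ = 3·X mol/L.
Concentrations: [B] = 3 − 3X; [D] = 3 − 3X; [A] = 6X.
K = [A]^2 / ([B] [D]).
Solving K = 4.84 for X ∈ (0,1): X = 0.524.

X = 0.524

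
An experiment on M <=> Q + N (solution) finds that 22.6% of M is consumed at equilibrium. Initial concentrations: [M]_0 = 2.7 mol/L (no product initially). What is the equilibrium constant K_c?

Let X = conversion of M.
Concentrations: [M] = 2.7 − 2.7X; [Q] = 2.7X; [N] = 2.7X.
At X = 0.226: [M] = 2.09, [Q] = 0.61, [N] = 0.61.
K_c = [Q] [N] / ([M]) = 0.178 mol/L.

K_c = 0.178 mol/L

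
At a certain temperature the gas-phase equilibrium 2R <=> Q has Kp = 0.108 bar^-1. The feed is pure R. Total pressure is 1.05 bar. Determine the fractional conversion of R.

Let X = conversion of R (basis 1 mol R); extent of reaction ξ = 0.5X.
Mole table: n_R = 1 − X; n_Q = 0.5X.
Summing: n_T = 1 − 0.5X.
With p_i = (n_i/n_T)P, Kp = p_Q / (p_R^2).
This yields a degree-2 equation in X; solving on (0,1), X = 0.171.

X = 0.171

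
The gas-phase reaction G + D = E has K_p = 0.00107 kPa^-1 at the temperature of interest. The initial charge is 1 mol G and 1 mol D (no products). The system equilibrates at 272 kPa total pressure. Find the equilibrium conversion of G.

Let X = conversion of G (basis 1 mol G); extent of reaction ξ = X.
Moles: n_G = 1 − X; n_D = 1 − X; n_E = X.
Total moles n_T = 2 − X.
y_i = n_i/n_T, p_i = y_i·P. K_p = p_E / (p_G p_D).
Substituting and setting equal to 0.00107 kPa^-1 gives a polynomial in X; the root in (0,1) is X = 0.120.

X = 0.120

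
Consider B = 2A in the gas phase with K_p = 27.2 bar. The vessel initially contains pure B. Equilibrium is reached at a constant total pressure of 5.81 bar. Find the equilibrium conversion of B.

X = 0.734

Basis: 1 mol B initially; let X = conversion of B. Extent ξ = X.
Mole table: n_B = 1 − X; n_A = 2X.
Summing: n_T = 1 + X.
y_i = n_i/n_T, p_i = y_i·P. K_p = p_A^2 / (p_B).
Setting this equal to 27.2 bar and taking the physical root (0 < X < 1) gives X = 0.734.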